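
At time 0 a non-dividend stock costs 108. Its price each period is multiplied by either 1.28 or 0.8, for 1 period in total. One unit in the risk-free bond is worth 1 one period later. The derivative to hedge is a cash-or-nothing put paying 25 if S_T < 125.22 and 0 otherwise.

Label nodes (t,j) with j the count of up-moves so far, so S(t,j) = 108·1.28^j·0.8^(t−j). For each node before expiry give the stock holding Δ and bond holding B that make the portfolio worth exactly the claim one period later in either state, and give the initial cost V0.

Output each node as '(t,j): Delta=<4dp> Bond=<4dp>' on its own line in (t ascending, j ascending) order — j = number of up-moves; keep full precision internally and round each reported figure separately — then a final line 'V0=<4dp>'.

(0,0): Delta=-0.4823 Bond=66.6667
V0=14.5833

Since d<R<u, set p* = (R−d)/(u−d) = 0.4167; price each node as the discounted p*-expectation of its children.
Terminal payoffs: V(1,0)=25.0000, V(1,1)=0.0000
  t=0,j=0: stock 108.0000 → up 138.2400 (V=0.0000), down 86.4000 (V=25.0000). Price 14.5833; hedge Δ=-0.4823, bond B=66.6667.
Self-financing check: at every node Δ·S+B equals the discounted successor values.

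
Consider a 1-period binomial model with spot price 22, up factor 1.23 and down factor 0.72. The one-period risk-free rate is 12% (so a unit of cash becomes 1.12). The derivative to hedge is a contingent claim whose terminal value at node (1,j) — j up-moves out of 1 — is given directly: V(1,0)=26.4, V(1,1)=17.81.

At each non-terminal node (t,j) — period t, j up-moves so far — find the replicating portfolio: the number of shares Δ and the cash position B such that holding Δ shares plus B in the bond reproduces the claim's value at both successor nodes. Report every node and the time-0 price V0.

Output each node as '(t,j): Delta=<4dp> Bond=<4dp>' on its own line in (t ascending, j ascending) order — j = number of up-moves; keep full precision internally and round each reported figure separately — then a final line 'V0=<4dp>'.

Risk-neutral probability p* = (R−d)/(u−d) = (1.12−0.72)/(1.23−0.72) = 0.7843.
Payoff layer (t=1): V(1,0)=26.4000, V(1,1)=17.8100
Node (0,0) S=22.0000: V=(p*·17.8100+(1−p*)·26.4000)/1.12=17.5560; Δ=(17.8100−26.4000)/(27.0600−15.8400)=-0.7656; B=V−Δ·S=34.3992
Each (Δ,B) replicates both successor values, so the strategy is self-financing and V0 is arbitrage-free.

(0,0): Delta=-0.7656 Bond=34.3992
V0=17.5560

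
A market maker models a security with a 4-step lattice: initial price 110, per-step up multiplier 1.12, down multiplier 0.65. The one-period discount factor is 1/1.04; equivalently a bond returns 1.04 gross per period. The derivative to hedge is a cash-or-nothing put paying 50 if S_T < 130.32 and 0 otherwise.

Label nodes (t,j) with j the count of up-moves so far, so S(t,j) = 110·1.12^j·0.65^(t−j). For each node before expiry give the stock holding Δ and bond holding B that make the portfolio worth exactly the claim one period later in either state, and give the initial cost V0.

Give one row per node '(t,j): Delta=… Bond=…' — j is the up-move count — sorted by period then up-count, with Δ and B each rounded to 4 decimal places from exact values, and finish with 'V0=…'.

The replicating-portfolio and risk-neutral prices coincide; use p* = (1.04−0.65)/(1.12−0.65) = 0.8298 for the latter.
Payoff layer (t=4): V(4,0)=50.0000, V(4,1)=50.0000, V(4,2)=50.0000, V(4,3)=50.0000, V(4,4)=0.0000
Node (3,0) S=30.2088: V=(p*·50.0000+(1−p*)·50.0000)/1.04=48.0769; Δ=(50.0000−50.0000)/(33.8338−19.6357)=0.0000; B=V−Δ·S=48.0769
Node (3,1) S=52.0520: V=(p*·50.0000+(1−p*)·50.0000)/1.04=48.0769; Δ=(50.0000−50.0000)/(58.2982−33.8338)=0.0000; B=V−Δ·S=48.0769
Node (3,2) S=89.6896: V=(p*·50.0000+(1−p*)·50.0000)/1.04=48.0769; Δ=(50.0000−50.0000)/(100.4524−58.2982)=0.0000; B=V−Δ·S=48.0769
Node (3,3) S=154.5421: V=(p*·0.0000+(1−p*)·50.0000)/1.04=8.1833; Δ=(0.0000−50.0000)/(173.0871−100.4524)=-0.6884; B=V−Δ·S=114.5663
Node (2,0) S=46.4750: V=(p*·48.0769+(1−p*)·48.0769)/1.04=46.2278; Δ=(48.0769−48.0769)/(52.0520−30.2088)=0.0000; B=V−Δ·S=46.2278
Node (2,1) S=80.0800: V=(p*·48.0769+(1−p*)·48.0769)/1.04=46.2278; Δ=(48.0769−48.0769)/(89.6896−52.0520)=0.0000; B=V−Δ·S=46.2278
Node (2,2) S=137.9840: V=(p*·8.1833+(1−p*)·48.0769)/1.04=14.3978; Δ=(8.1833−48.0769)/(154.5421−89.6896)=-0.6151; B=V−Δ·S=99.2778
Node (1,0) S=71.5000: V=(p*·46.2278+(1−p*)·46.2278)/1.04=44.4498; Δ=(46.2278−46.2278)/(80.0800−46.4750)=0.0000; B=V−Δ·S=44.4498
Node (1,1) S=123.2000: V=(p*·14.3978+(1−p*)·46.2278)/1.04=19.0535; Δ=(14.3978−46.2278)/(137.9840−80.0800)=-0.5497; B=V−Δ·S=86.7770
Node (0,0) S=110.0000: V=(p*·19.0535+(1−p*)·44.4498)/1.04=22.4772; Δ=(19.0535−44.4498)/(123.2000−71.5000)=-0.4912; B=V−Δ·S=76.5119
Root portfolio cost Δ·110+B reproduces V0=22.4772.

(0,0): Delta=-0.4912 Bond=76.5119
(1,0): Delta=0.0000 Bond=44.4498
(1,1): Delta=-0.5497 Bond=86.7770
(2,0): Delta=0.0000 Bond=46.2278
(2,1): Delta=0.0000 Bond=46.2278
(2,2): Delta=-0.6151 Bond=99.2778
(3,0): Delta=0.0000 Bond=48.0769
(3,1): Delta=0.0000 Bond=48.0769
(3,2): Delta=0.0000 Bond=48.0769
(3,3): Delta=-0.6884 Bond=114.5663
V0=22.4772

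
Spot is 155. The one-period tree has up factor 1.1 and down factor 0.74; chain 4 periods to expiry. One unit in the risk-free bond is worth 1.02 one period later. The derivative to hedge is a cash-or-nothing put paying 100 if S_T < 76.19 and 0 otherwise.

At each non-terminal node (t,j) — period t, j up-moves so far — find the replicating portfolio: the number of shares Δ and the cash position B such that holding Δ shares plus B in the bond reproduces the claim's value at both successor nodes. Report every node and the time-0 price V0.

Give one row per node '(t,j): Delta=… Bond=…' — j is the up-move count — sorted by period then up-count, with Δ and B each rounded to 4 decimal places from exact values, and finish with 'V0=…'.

Under the risk-neutral measure, an up-move has probability p* = (R−d)/(u−d) = 0.7778 and values discount at R = 1.02.
Terminal values V(4,·): V(4,0)=100.0000, V(4,1)=100.0000, V(4,2)=0.0000, V(4,3)=0.0000, V(4,4)=0.0000
Node (3,0) S=62.8097: V=(p*·100.0000+(1−p*)·100.0000)/1.02=98.0392; Δ=(100.0000−100.0000)/(69.0907−46.4792)=0.0000; B=V−Δ·S=98.0392
Node (3,1) S=93.3658: V=(p*·0.0000+(1−p*)·100.0000)/1.02=21.7865; Δ=(0.0000−100.0000)/(102.7024−69.0907)=-2.9752; B=V−Δ·S=299.5643
Node (3,2) S=138.7870: V=(p*·0.0000+(1−p*)·0.0000)/1.02=0.0000; Δ=(0.0000−0.0000)/(152.6657−102.7024)=0.0000; B=V−Δ·S=0.0000
Node (3,3) S=206.3050: V=(p*·0.0000+(1−p*)·0.0000)/1.02=0.0000; Δ=(0.0000−0.0000)/(226.9355−152.6657)=0.0000; B=V−Δ·S=0.0000
Node (2,0) S=84.8780: V=(p*·21.7865+(1−p*)·98.0392)/1.02=37.9721; Δ=(21.7865−98.0392)/(93.3658−62.8097)=-2.4955; B=V−Δ·S=249.7852
Node (2,1) S=126.1700: V=(p*·0.0000+(1−p*)·21.7865)/1.02=4.7465; Δ=(0.0000−21.7865)/(138.7870−93.3658)=-0.4797; B=V−Δ·S=65.2645
Node (2,2) S=187.5500: V=(p*·0.0000+(1−p*)·0.0000)/1.02=0.0000; Δ=(0.0000−0.0000)/(206.3050−138.7870)=0.0000; B=V−Δ·S=0.0000
Node (1,0) S=114.7000: V=(p*·4.7465+(1−p*)·37.9721)/1.02=11.8921; Δ=(4.7465−37.9721)/(126.1700−84.8780)=-0.8046; B=V−Δ·S=104.1854
Node (1,1) S=170.5000: V=(p*·0.0000+(1−p*)·4.7465)/1.02=1.0341; Δ=(0.0000−4.7465)/(187.5500−126.1700)=-0.0773; B=V−Δ·S=14.2189
Node (0,0) S=155.0000: V=(p*·1.0341+(1−p*)·11.8921)/1.02=3.3794; Δ=(1.0341−11.8921)/(170.5000−114.7000)=-0.1946; B=V−Δ·S=33.5406
Root portfolio cost Δ·155+B reproduces V0=3.3794.

(0,0): Delta=-0.1946 Bond=33.5406
(1,0): Delta=-0.8046 Bond=104.1854
(1,1): Delta=-0.0773 Bond=14.2189
(2,0): Delta=-2.4955 Bond=249.7852
(2,1): Delta=-0.4797 Bond=65.2645
(2,2): Delta=0.0000 Bond=0.0000
(3,0): Delta=0.0000 Bond=98.0392
(3,1): Delta=-2.9752 Bond=299.5643
(3,2): Delta=0.0000 Bond=0.0000
(3,3): Delta=0.0000 Bond=0.0000
V0=3.3794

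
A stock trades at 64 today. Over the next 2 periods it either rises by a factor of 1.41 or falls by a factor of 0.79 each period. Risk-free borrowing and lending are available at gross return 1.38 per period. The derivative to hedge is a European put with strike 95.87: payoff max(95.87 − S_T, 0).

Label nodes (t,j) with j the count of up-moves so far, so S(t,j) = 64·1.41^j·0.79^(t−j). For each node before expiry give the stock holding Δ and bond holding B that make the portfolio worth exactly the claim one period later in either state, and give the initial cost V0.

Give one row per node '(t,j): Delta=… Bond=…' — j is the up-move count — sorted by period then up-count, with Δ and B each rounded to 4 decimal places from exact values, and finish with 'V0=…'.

(0,0): Delta=-0.4549 Bond=30.3689
(1,0): Delta=-1.0000 Bond=69.4710
(1,1): Delta=-0.4393 Bond=40.5077
V0=1.2574

Since d<R<u, set p* = (R−d)/(u−d) = 0.9516; price each node as the discounted p*-expectation of its children.
Payoff layer (t=2): V(2,0)=55.9276, V(2,1)=24.5804, V(2,2)=0.0000
Node (1,0) S=50.5600: V=(p*·24.5804+(1−p*)·55.9276)/1.38=18.9110; Δ=(24.5804−55.9276)/(71.2896−39.9424)=-1.0000; B=V−Δ·S=69.4710
Node (1,1) S=90.2400: V=(p*·0.0000+(1−p*)·24.5804)/1.38=0.8619; Δ=(0.0000−24.5804)/(127.2384−71.2896)=-0.4393; B=V−Δ·S=40.5077
Node (0,0) S=64.0000: V=(p*·0.8619+(1−p*)·18.9110)/1.38=1.2574; Δ=(0.8619−18.9110)/(90.2400−50.5600)=-0.4549; B=V−Δ·S=30.3689
Root portfolio cost Δ·64+B reproduces V0=1.2574.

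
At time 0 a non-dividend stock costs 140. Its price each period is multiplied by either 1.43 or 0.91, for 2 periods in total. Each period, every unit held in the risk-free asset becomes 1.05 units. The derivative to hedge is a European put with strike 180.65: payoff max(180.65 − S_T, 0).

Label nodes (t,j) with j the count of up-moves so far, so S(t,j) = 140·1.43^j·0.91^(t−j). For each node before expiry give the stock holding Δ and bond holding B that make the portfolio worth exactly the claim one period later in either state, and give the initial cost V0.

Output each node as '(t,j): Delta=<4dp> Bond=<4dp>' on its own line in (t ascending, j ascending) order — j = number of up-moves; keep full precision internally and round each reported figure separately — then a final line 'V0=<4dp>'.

(0,0): Delta=-0.6187 Bond=117.9631
(1,0): Delta=-0.9769 Bond=169.4943
(1,1): Delta=0.0000 Bond=0.0000
V0=31.3468

The replicating-portfolio and risk-neutral prices coincide; use p* = (1.05−0.91)/(1.43−0.91) = 0.2692 for the latter.
Terminal payoffs: V(2,0)=64.7160, V(2,1)=0.0000, V(2,2)=0.0000
(1,0): S=127.4000. Δ = (V_up−V_dn)/(S_up−S_dn) = (0.0000−64.7160)/(182.1820−115.9340) = -0.9769. V = [p*·0.0000 + (1−p*)·64.7160]/1.05 = 45.0404. B = V − Δ·S = 169.4943.
(1,1): S=200.2000. Δ = (V_up−V_dn)/(S_up−S_dn) = (0.0000−0.0000)/(286.2860−182.1820) = 0.0000. V = [p*·0.0000 + (1−p*)·0.0000]/1.05 = 0.0000. B = V − Δ·S = 0.0000.
(0,0): S=140.0000. Δ = (V_up−V_dn)/(S_up−S_dn) = (0.0000−45.0404)/(200.2000−127.4000) = -0.6187. V = [p*·0.0000 + (1−p*)·45.0404]/1.05 = 31.3468. B = V − Δ·S = 117.9631.
The time-0 hedge costs 31.3468, which is the no-arbitrage price.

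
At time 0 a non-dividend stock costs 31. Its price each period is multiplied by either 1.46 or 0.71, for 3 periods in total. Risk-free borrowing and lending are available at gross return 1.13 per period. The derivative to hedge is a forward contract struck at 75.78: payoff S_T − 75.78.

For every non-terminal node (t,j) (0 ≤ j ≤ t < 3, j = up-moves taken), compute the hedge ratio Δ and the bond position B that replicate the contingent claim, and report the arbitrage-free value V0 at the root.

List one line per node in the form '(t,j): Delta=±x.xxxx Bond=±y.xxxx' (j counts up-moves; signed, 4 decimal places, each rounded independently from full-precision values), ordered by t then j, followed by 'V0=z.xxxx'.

Risk-neutral probability p* = (R−d)/(u−d) = (1.13−0.71)/(1.46−0.71) = 0.5600.
Terminal payoffs: V(3,0)=-64.6848, V(3,1)=-52.9644, V(3,2)=-28.8635, V(3,3)=20.6962
Node (2,0) S=15.6271: V=(p*·-52.9644+(1−p*)·-64.6848)/1.13=-51.4348; Δ=(-52.9644−-64.6848)/(22.8156−11.0952)=1.0000; B=V−Δ·S=-67.0619
Node (2,1) S=32.1346: V=(p*·-28.8635+(1−p*)·-52.9644)/1.13=-34.9273; Δ=(-28.8635−-52.9644)/(46.9165−22.8156)=1.0000; B=V−Δ·S=-67.0619
Node (2,2) S=66.0796: V=(p*·20.6962+(1−p*)·-28.8635)/1.13=-0.9823; Δ=(20.6962−-28.8635)/(96.4762−46.9165)=1.0000; B=V−Δ·S=-67.0619
Node (1,0) S=22.0100: V=(p*·-34.9273+(1−p*)·-51.4348)/1.13=-37.3369; Δ=(-34.9273−-51.4348)/(32.1346−15.6271)=1.0000; B=V−Δ·S=-59.3469
Node (1,1) S=45.2600: V=(p*·-0.9823+(1−p*)·-34.9273)/1.13=-14.0869; Δ=(-0.9823−-34.9273)/(66.0796−32.1346)=1.0000; B=V−Δ·S=-59.3469
Node (0,0) S=31.0000: V=(p*·-14.0869+(1−p*)·-37.3369)/1.13=-21.5193; Δ=(-14.0869−-37.3369)/(45.2600−22.0100)=1.0000; B=V−Δ·S=-52.5193
Root portfolio cost Δ·31+B reproduces V0=-21.5193.

(0,0): Delta=1.0000 Bond=-52.5193
(1,0): Delta=1.0000 Bond=-59.3469
(1,1): Delta=1.0000 Bond=-59.3469
(2,0): Delta=1.0000 Bond=-67.0619
(2,1): Delta=1.0000 Bond=-67.0619
(2,2): Delta=1.0000 Bond=-67.0619
V0=-21.5193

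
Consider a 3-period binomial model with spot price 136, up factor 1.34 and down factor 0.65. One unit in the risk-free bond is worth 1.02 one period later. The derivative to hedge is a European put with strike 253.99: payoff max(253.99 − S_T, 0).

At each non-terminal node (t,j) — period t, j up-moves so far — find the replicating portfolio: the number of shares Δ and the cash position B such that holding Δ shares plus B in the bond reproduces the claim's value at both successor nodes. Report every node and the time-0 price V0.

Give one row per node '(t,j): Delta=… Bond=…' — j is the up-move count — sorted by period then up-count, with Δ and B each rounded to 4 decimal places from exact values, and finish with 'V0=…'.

(0,0): Delta=-0.7843 Bond=220.6458
(1,0): Delta=-1.0000 Bond=244.1273
(1,1): Delta=-0.6938 Bond=208.5669
(2,0): Delta=-1.0000 Bond=249.0098
(2,1): Delta=-1.0000 Bond=249.0098
(2,2): Delta=-0.5653 Bond=181.3683
V0=113.9820

Under the risk-neutral measure, an up-move has probability p* = (R−d)/(u−d) = 0.5362 and values discount at R = 1.02.
Payoff layer (t=3): V(3,0)=216.6410, V(3,1)=176.9936, V(3,2)=95.2590, V(3,3)=0.0000
  t=2,j=0: stock 57.4600 → up 76.9964 (V=176.9936), down 37.3490 (V=216.6410). Price 191.5498; hedge Δ=-1.0000, bond B=249.0098.
  t=2,j=1: stock 118.4560 → up 158.7310 (V=95.2590), down 76.9964 (V=176.9936). Price 130.5538; hedge Δ=-1.0000, bond B=249.0098.
  t=2,j=2: stock 244.2016 → up 327.2301 (V=0.0000), down 158.7310 (V=95.2590). Price 43.3118; hedge Δ=-0.5653, bond B=181.3683.
  t=1,j=0: stock 88.4000 → up 118.4560 (V=130.5538), down 57.4600 (V=191.5498). Price 155.7273; hedge Δ=-1.0000, bond B=244.1273.
  t=1,j=1: stock 182.2400 → up 244.2016 (V=43.3118), down 118.4560 (V=130.5538). Price 82.1293; hedge Δ=-0.6938, bond B=208.5669.
  t=0,j=0: stock 136.0000 → up 182.2400 (V=82.1293), down 88.4000 (V=155.7273). Price 113.9820; hedge Δ=-0.7843, bond B=220.6458.
The time-0 hedge costs 113.9820, which is the no-arbitrage price.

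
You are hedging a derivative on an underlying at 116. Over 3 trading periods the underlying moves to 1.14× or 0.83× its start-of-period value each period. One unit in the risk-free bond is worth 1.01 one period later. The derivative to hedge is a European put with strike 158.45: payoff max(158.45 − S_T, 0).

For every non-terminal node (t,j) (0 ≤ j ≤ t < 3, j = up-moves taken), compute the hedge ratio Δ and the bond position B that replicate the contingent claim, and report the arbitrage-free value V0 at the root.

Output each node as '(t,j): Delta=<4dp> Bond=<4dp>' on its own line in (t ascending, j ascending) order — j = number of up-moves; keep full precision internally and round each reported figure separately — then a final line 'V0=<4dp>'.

No-arbitrage ⇒ martingale measure with p* = (R−d)/(u−d) = 0.5806.
Terminal payoffs: V(3,0)=92.1227, V(3,1)=67.3499, V(3,2)=33.3245, V(3,3)=0.0000
  t=2,j=0: stock 79.9124 → up 91.1001 (V=67.3499), down 66.3273 (V=92.1227). Price 76.9688; hedge Δ=-1.0000, bond B=156.8812.
  t=2,j=1: stock 109.7592 → up 125.1255 (V=33.3245), down 91.1001 (V=67.3499). Price 47.1220; hedge Δ=-1.0000, bond B=156.8812.
  t=2,j=2: stock 150.7536 → up 171.8591 (V=0.0000), down 125.1255 (V=33.3245). Price 13.8364; hedge Δ=-0.7131, bond B=121.3349.
  t=1,j=0: stock 96.2800 → up 109.7592 (V=47.1220), down 79.9124 (V=76.9688). Price 59.0479; hedge Δ=-1.0000, bond B=155.3279.
  t=1,j=1: stock 132.2400 → up 150.7536 (V=13.8364), down 109.7592 (V=47.1220). Price 27.5197; hedge Δ=-0.8120, bond B=134.8925.
  t=0,j=0: stock 116.0000 → up 132.2400 (V=27.5197), down 96.2800 (V=59.0479). Price 40.3378; hedge Δ=-0.8768, bond B=142.0417.
Self-financing check: at every node Δ·S+B equals the discounted successor values.

(0,0): Delta=-0.8768 Bond=142.0417
(1,0): Delta=-1.0000 Bond=155.3279
(1,1): Delta=-0.8120 Bond=134.8925
(2,0): Delta=-1.0000 Bond=156.8812
(2,1): Delta=-1.0000 Bond=156.8812
(2,2): Delta=-0.7131 Bond=121.3349
V0=40.3378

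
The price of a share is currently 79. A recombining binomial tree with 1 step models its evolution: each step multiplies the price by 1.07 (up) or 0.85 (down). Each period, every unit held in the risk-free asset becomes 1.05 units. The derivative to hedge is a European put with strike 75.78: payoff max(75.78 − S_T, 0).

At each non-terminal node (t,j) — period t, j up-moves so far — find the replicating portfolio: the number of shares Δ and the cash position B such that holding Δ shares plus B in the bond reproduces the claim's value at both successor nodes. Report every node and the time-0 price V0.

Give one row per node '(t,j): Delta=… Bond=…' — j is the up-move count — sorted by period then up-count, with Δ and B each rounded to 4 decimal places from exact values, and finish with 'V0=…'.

Under the risk-neutral measure, an up-move has probability p* = (R−d)/(u−d) = 0.9091 and values discount at R = 1.05.
Terminal values V(1,·): V(1,0)=8.6300, V(1,1)=0.0000
Node (0,0) S=79.0000: V=(p*·0.0000+(1−p*)·8.6300)/1.05=0.7472; Δ=(0.0000−8.6300)/(84.5300−67.1500)=-0.4965; B=V−Δ·S=39.9745
Self-financing check: at every node Δ·S+B equals the discounted successor values.

(0,0): Delta=-0.4965 Bond=39.9745
V0=0.7472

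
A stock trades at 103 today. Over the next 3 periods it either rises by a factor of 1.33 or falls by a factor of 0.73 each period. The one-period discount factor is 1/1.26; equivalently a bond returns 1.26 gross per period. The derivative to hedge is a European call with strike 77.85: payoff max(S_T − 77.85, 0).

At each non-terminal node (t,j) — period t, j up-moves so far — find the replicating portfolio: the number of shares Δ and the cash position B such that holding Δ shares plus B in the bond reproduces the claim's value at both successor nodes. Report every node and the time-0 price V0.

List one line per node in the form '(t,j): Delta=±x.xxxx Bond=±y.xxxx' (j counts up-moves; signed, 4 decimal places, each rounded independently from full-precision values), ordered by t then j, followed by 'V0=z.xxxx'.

(0,0): Delta=0.9852 Bond=-37.2807
(1,0): Delta=0.8571 Bond=-37.3361
(1,1): Delta=0.9945 Bond=-48.2466
(2,0): Delta=0.0000 Bond=0.0000
(2,1): Delta=0.9192 Bond=-53.2568
(2,2): Delta=1.0000 Bond=-61.7857
V0=64.1997

No-arbitrage ⇒ martingale measure with p* = (R−d)/(u−d) = 0.8833.
Payoff layer (t=3): V(3,0)=0.0000, V(3,1)=0.0000, V(3,2)=55.1536, V(3,3)=164.4716
  t=2,j=0: stock 54.8887 → up 73.0020 (V=0.0000), down 40.0688 (V=0.0000). Price 0.0000; hedge Δ=0.0000, bond B=0.0000.
  t=2,j=1: stock 100.0027 → up 133.0036 (V=55.1536), down 73.0020 (V=0.0000). Price 38.6659; hedge Δ=0.9192, bond B=-53.2568.
  t=2,j=2: stock 182.1967 → up 242.3216 (V=164.4716), down 133.0036 (V=55.1536). Price 120.4110; hedge Δ=1.0000, bond B=-61.7857.
  t=1,j=0: stock 75.1900 → up 100.0027 (V=38.6659), down 54.8887 (V=0.0000). Price 27.1070; hedge Δ=0.8571, bond B=-37.3361.
  t=1,j=1: stock 136.9900 → up 182.1967 (V=120.4110), down 100.0027 (V=38.6659). Price 87.9953; hedge Δ=0.9945, bond B=-48.2466.
  t=0,j=0: stock 103.0000 → up 136.9900 (V=87.9953), down 75.1900 (V=27.1070). Price 64.1997; hedge Δ=0.9852, bond B=-37.2807.
Root portfolio cost Δ·103+B reproduces V0=64.1997.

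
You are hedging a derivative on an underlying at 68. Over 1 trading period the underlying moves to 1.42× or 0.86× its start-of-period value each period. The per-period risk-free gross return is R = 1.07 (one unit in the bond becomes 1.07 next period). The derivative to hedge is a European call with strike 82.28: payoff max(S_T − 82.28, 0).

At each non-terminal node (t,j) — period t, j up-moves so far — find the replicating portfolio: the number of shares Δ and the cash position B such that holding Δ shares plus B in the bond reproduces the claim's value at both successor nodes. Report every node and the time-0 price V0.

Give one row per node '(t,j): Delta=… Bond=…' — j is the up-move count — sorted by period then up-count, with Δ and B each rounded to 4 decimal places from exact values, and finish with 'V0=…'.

The replicating-portfolio and risk-neutral prices coincide; use p* = (1.07−0.86)/(1.42−0.86) = 0.3750 for the latter.
At expiry t=1: V(1,0)=0.0000, V(1,1)=14.2800
Node (0,0) S=68.0000: V=(p*·14.2800+(1−p*)·0.0000)/1.07=5.0047; Δ=(14.2800−0.0000)/(96.5600−58.4800)=0.3750; B=V−Δ·S=-20.4953
Self-financing check: at every node Δ·S+B equals the discounted successor values.

(0,0): Delta=0.3750 Bond=-20.4953
V0=5.0047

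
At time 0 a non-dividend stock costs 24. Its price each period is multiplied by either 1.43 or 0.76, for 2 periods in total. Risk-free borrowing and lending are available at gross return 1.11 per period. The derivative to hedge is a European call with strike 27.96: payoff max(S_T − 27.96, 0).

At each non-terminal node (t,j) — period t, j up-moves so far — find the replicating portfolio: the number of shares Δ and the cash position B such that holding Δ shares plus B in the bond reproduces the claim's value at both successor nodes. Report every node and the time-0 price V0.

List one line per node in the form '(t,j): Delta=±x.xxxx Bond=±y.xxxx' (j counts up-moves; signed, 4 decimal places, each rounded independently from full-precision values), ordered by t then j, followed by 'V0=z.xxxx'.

(0,0): Delta=0.6181 Bond=-10.1562
(1,0): Delta=0.0000 Bond=0.0000
(1,1): Delta=0.9184 Bond=-21.5804
V0=4.6772

Under the risk-neutral measure, an up-move has probability p* = (R−d)/(u−d) = 0.5224 and values discount at R = 1.11.
Terminal values V(2,·): V(2,0)=0.0000, V(2,1)=0.0000, V(2,2)=21.1176
(1,0): S=18.2400. Δ = (V_up−V_dn)/(S_up−S_dn) = (0.0000−0.0000)/(26.0832−13.8624) = 0.0000. V = [p*·0.0000 + (1−p*)·0.0000]/1.11 = 0.0000. B = V − Δ·S = 0.0000.
(1,1): S=34.3200. Δ = (V_up−V_dn)/(S_up−S_dn) = (21.1176−0.0000)/(49.0776−26.0832) = 0.9184. V = [p*·21.1176 + (1−p*)·0.0000]/1.11 = 9.9384. B = V − Δ·S = -21.5804.
(0,0): S=24.0000. Δ = (V_up−V_dn)/(S_up−S_dn) = (9.9384−0.0000)/(34.3200−18.2400) = 0.6181. V = [p*·9.9384 + (1−p*)·0.0000]/1.11 = 4.6772. B = V − Δ·S = -10.1562.
Check: Δ(0,0)·S0 + B(0,0) = 4.6772 = V0.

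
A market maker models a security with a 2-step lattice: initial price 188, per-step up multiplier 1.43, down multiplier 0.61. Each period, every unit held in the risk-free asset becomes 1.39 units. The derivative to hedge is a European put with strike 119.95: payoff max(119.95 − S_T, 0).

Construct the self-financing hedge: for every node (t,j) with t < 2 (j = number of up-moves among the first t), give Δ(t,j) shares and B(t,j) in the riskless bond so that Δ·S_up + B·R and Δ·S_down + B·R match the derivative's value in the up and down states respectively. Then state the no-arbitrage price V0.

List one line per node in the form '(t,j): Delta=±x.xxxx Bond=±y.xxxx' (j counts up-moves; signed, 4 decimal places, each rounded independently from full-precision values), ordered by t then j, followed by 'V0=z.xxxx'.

(0,0): Delta=-0.0114 Bond=2.2012
(1,0): Delta=-0.5317 Bond=62.7243
(1,1): Delta=0.0000 Bond=0.0000
V0=0.0616

Under the risk-neutral measure, an up-move has probability p* = (R−d)/(u−d) = 0.9512 and values discount at R = 1.39.
Terminal values V(2,·): V(2,0)=49.9952, V(2,1)=0.0000, V(2,2)=0.0000
Node (1,0) S=114.6800: V=(p*·0.0000+(1−p*)·49.9952)/1.39=1.7545; Δ=(0.0000−49.9952)/(163.9924−69.9548)=-0.5317; B=V−Δ·S=62.7243
Node (1,1) S=268.8400: V=(p*·0.0000+(1−p*)·0.0000)/1.39=0.0000; Δ=(0.0000−0.0000)/(384.4412−163.9924)=0.0000; B=V−Δ·S=0.0000
Node (0,0) S=188.0000: V=(p*·0.0000+(1−p*)·1.7545)/1.39=0.0616; Δ=(0.0000−1.7545)/(268.8400−114.6800)=-0.0114; B=V−Δ·S=2.2012
Root portfolio cost Δ·188+B reproduces V0=0.0616.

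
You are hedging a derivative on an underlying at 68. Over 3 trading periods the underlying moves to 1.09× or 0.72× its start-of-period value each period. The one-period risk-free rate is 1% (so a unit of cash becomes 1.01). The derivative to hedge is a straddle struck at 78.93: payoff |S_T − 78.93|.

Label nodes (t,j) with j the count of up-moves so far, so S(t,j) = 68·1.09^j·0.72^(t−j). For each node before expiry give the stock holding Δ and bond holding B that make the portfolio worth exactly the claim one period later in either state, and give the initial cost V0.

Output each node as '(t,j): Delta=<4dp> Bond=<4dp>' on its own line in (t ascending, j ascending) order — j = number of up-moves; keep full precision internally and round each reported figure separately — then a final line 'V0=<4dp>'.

Under the risk-neutral measure, an up-move has probability p* = (R−d)/(u−d) = 0.7838 and values discount at R = 1.01.
At expiry t=3: V(3,0)=53.5491, V(3,1)=40.5062, V(3,2)=20.7606, V(3,3)=9.1320
Node (2,0) S=35.2512: V=(p*·40.5062+(1−p*)·53.5491)/1.01=42.8973; Δ=(40.5062−53.5491)/(38.4238−25.3809)=-1.0000; B=V−Δ·S=78.1485
Node (2,1) S=53.3664: V=(p*·20.7606+(1−p*)·40.5062)/1.01=24.7821; Δ=(20.7606−40.5062)/(58.1694−38.4238)=-1.0000; B=V−Δ·S=78.1485
Node (2,2) S=80.7908: V=(p*·9.1320+(1−p*)·20.7606)/1.01=11.5310; Δ=(9.1320−20.7606)/(88.0620−58.1694)=-0.3890; B=V−Δ·S=42.9598
Node (1,0) S=48.9600: V=(p*·24.7821+(1−p*)·42.8973)/1.01=28.4148; Δ=(24.7821−42.8973)/(53.3664−35.2512)=-1.0000; B=V−Δ·S=77.3748
Node (1,1) S=74.1200: V=(p*·11.5310+(1−p*)·24.7821)/1.01=14.2535; Δ=(11.5310−24.7821)/(80.7908−53.3664)=-0.4832; B=V−Δ·S=50.0675
Node (0,0) S=68.0000: V=(p*·14.2535+(1−p*)·28.4148)/1.01=17.1440; Δ=(14.2535−28.4148)/(74.1200−48.9600)=-0.5628; B=V−Δ·S=55.4176
Root portfolio cost Δ·68+B reproduces V0=17.1440.

(0,0): Delta=-0.5628 Bond=55.4176
(1,0): Delta=-1.0000 Bond=77.3748
(1,1): Delta=-0.4832 Bond=50.0675
(2,0): Delta=-1.0000 Bond=78.1485
(2,1): Delta=-1.0000 Bond=78.1485
(2,2): Delta=-0.3890 Bond=42.9598
V0=17.1440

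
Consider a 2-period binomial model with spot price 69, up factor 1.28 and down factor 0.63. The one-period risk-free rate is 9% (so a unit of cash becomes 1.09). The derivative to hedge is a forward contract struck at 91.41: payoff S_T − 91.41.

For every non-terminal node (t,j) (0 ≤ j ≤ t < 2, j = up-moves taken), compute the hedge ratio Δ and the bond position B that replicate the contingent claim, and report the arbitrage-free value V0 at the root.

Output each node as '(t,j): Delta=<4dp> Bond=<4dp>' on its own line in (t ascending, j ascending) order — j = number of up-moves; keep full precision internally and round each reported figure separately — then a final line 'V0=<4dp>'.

(0,0): Delta=1.0000 Bond=-76.9380
(1,0): Delta=1.0000 Bond=-83.8624
(1,1): Delta=1.0000 Bond=-83.8624
V0=-7.9380

No-arbitrage ⇒ martingale measure with p* = (R−d)/(u−d) = 0.7077.
Payoff layer (t=2): V(2,0)=-64.0239, V(2,1)=-35.7684, V(2,2)=21.6396
Node (1,0) S=43.4700: V=(p*·-35.7684+(1−p*)·-64.0239)/1.09=-40.3924; Δ=(-35.7684−-64.0239)/(55.6416−27.3861)=1.0000; B=V−Δ·S=-83.8624
Node (1,1) S=88.3200: V=(p*·21.6396+(1−p*)·-35.7684)/1.09=4.4576; Δ=(21.6396−-35.7684)/(113.0496−55.6416)=1.0000; B=V−Δ·S=-83.8624
Node (0,0) S=69.0000: V=(p*·4.4576+(1−p*)·-40.3924)/1.09=-7.9380; Δ=(4.4576−-40.3924)/(88.3200−43.4700)=1.0000; B=V−Δ·S=-76.9380
Each (Δ,B) replicates both successor values, so the strategy is self-financing and V0 is arbitrage-free.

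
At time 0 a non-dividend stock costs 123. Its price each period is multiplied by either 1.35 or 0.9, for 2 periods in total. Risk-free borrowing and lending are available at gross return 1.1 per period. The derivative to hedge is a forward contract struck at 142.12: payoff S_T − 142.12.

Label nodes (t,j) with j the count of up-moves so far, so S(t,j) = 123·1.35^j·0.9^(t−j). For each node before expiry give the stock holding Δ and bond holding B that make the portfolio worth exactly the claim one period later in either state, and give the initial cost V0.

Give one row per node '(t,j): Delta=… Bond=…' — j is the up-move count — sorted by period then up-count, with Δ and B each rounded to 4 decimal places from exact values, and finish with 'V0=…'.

No-arbitrage ⇒ martingale measure with p* = (R−d)/(u−d) = 0.4444.
Payoff layer (t=2): V(2,0)=-42.4900, V(2,1)=7.3250, V(2,2)=82.0475
(1,0): S=110.7000. Δ = (V_up−V_dn)/(S_up−S_dn) = (7.3250−-42.4900)/(149.4450−99.6300) = 1.0000. V = [p*·7.3250 + (1−p*)·-42.4900]/1.1 = -18.5000. B = V − Δ·S = -129.2000.
(1,1): S=166.0500. Δ = (V_up−V_dn)/(S_up−S_dn) = (82.0475−7.3250)/(224.1675−149.4450) = 1.0000. V = [p*·82.0475 + (1−p*)·7.3250]/1.1 = 36.8500. B = V − Δ·S = -129.2000.
(0,0): S=123.0000. Δ = (V_up−V_dn)/(S_up−S_dn) = (36.8500−-18.5000)/(166.0500−110.7000) = 1.0000. V = [p*·36.8500 + (1−p*)·-18.5000]/1.1 = 5.5455. B = V − Δ·S = -117.4545.
Self-financing check: at every node Δ·S+B equals the discounted successor values.

(0,0): Delta=1.0000 Bond=-117.4545
(1,0): Delta=1.0000 Bond=-129.2000
(1,1): Delta=1.0000 Bond=-129.2000
V0=5.5455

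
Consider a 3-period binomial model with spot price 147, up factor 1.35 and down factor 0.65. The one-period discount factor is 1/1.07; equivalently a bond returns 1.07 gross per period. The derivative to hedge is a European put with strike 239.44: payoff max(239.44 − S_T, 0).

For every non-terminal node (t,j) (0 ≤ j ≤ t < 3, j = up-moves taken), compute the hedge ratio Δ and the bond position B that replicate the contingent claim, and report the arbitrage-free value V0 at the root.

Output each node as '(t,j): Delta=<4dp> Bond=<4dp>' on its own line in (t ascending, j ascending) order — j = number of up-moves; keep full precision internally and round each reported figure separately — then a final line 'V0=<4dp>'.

The replicating-portfolio and risk-neutral prices coincide; use p* = (1.07−0.65)/(1.35−0.65) = 0.6000 for the latter.
Payoff layer (t=3): V(3,0)=199.0701, V(3,1)=155.5949, V(3,2)=65.3001, V(3,3)=0.0000
Node (2,0) S=62.1075: V=(p*·155.5949+(1−p*)·199.0701)/1.07=161.6682; Δ=(155.5949−199.0701)/(83.8451−40.3699)=-1.0000; B=V−Δ·S=223.7757
Node (2,1) S=128.9925: V=(p*·65.3001+(1−p*)·155.5949)/1.07=94.7832; Δ=(65.3001−155.5949)/(174.1399−83.8451)=-1.0000; B=V−Δ·S=223.7757
Node (2,2) S=267.9075: V=(p*·0.0000+(1−p*)·65.3001)/1.07=24.4113; Δ=(0.0000−65.3001)/(361.6751−174.1399)=-0.3482; B=V−Δ·S=117.6972
Node (1,0) S=95.5500: V=(p*·94.7832+(1−p*)·161.6682)/1.07=113.5862; Δ=(94.7832−161.6682)/(128.9925−62.1075)=-1.0000; B=V−Δ·S=209.1362
Node (1,1) S=198.4500: V=(p*·24.4113+(1−p*)·94.7832)/1.07=49.1215; Δ=(24.4113−94.7832)/(267.9075−128.9925)=-0.5066; B=V−Δ·S=149.6529
Node (0,0) S=147.0000: V=(p*·49.1215+(1−p*)·113.5862)/1.07=70.0069; Δ=(49.1215−113.5862)/(198.4500−95.5500)=-0.6265; B=V−Δ·S=162.0992
Root portfolio cost Δ·147+B reproduces V0=70.0069.

(0,0): Delta=-0.6265 Bond=162.0992
(1,0): Delta=-1.0000 Bond=209.1362
(1,1): Delta=-0.5066 Bond=149.6529
(2,0): Delta=-1.0000 Bond=223.7757
(2,1): Delta=-1.0000 Bond=223.7757
(2,2): Delta=-0.3482 Bond=117.6972
V0=70.0069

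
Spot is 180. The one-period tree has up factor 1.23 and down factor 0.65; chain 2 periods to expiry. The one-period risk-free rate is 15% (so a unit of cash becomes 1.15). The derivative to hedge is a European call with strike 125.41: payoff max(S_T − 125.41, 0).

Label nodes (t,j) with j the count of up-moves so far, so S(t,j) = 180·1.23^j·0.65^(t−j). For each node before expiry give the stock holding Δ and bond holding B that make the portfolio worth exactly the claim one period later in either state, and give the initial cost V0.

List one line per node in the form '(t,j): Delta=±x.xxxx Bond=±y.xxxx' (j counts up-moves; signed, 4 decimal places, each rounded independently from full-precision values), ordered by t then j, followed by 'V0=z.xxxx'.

Since d<R<u, set p* = (R−d)/(u−d) = 0.8621; price each node as the discounted p*-expectation of its children.
Terminal values V(2,·): V(2,0)=0.0000, V(2,1)=18.5000, V(2,2)=146.9120
Node (1,0) S=117.0000: V=(p*·18.5000+(1−p*)·0.0000)/1.15=13.8681; Δ=(18.5000−0.0000)/(143.9100−76.0500)=0.2726; B=V−Δ·S=-18.0285
Node (1,1) S=221.4000: V=(p*·146.9120+(1−p*)·18.5000)/1.15=112.3478; Δ=(146.9120−18.5000)/(272.3220−143.9100)=1.0000; B=V−Δ·S=-109.0522
Node (0,0) S=180.0000: V=(p*·112.3478+(1−p*)·13.8681)/1.15=85.8821; Δ=(112.3478−13.8681)/(221.4000−117.0000)=0.9433; B=V−Δ·S=-83.9106
Each (Δ,B) replicates both successor values, so the strategy is self-financing and V0 is arbitrage-free.

(0,0): Delta=0.9433 Bond=-83.9106
(1,0): Delta=0.2726 Bond=-18.0285
(1,1): Delta=1.0000 Bond=-109.0522
V0=85.8821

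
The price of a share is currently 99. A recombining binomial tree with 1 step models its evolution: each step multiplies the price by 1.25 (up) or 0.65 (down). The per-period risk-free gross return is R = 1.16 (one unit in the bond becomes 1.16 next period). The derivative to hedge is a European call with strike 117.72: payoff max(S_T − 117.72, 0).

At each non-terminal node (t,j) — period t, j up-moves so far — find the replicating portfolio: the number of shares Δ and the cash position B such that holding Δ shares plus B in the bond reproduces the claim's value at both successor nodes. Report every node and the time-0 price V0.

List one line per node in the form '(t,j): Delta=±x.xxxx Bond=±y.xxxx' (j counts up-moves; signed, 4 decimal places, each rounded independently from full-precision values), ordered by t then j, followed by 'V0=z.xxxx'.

Under the risk-neutral measure, an up-move has probability p* = (R−d)/(u−d) = 0.8500 and values discount at R = 1.16.
Payoff layer (t=1): V(1,0)=0.0000, V(1,1)=6.0300
Node (0,0) S=99.0000: V=(p*·6.0300+(1−p*)·0.0000)/1.16=4.4185; Δ=(6.0300−0.0000)/(123.7500−64.3500)=0.1015; B=V−Δ·S=-5.6315
The time-0 hedge costs 4.4185, which is the no-arbitrage price.

(0,0): Delta=0.1015 Bond=-5.6315
V0=4.4185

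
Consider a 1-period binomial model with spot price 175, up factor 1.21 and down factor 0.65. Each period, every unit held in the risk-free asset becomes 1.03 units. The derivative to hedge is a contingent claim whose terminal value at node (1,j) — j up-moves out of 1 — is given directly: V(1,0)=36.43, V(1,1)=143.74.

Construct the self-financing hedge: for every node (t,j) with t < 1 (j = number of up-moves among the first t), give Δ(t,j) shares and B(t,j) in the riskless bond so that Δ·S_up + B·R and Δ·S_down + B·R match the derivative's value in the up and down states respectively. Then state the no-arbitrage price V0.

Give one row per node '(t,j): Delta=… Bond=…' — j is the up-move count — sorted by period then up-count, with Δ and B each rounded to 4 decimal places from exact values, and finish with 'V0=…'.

No-arbitrage ⇒ martingale measure with p* = (R−d)/(u−d) = 0.6786.
Terminal values V(1,·): V(1,0)=36.4300, V(1,1)=143.7400
  t=0,j=0: stock 175.0000 → up 211.7500 (V=143.7400), down 113.7500 (V=36.4300). Price 106.0655; hedge Δ=1.0950, bond B=-85.5595.
Each (Δ,B) replicates both successor values, so the strategy is self-financing and V0 is arbitrage-free.

(0,0): Delta=1.0950 Bond=-85.5595
V0=106.0655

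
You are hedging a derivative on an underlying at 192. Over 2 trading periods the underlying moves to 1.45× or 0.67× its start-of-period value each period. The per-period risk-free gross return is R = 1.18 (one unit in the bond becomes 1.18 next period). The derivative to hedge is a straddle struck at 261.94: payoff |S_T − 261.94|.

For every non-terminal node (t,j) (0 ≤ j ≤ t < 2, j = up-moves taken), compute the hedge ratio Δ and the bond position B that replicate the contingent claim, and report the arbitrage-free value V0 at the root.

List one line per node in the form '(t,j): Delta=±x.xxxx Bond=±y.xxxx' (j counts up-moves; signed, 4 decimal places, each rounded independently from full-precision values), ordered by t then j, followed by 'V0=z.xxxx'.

The replicating-portfolio and risk-neutral prices coincide; use p* = (1.18−0.67)/(1.45−0.67) = 0.6538 for the latter.
Terminal payoffs: V(2,0)=175.7512, V(2,1)=75.4120, V(2,2)=141.7400
  t=1,j=0: stock 128.6400 → up 186.5280 (V=75.4120), down 86.1888 (V=175.7512). Price 93.3431; hedge Δ=-1.0000, bond B=221.9831.
  t=1,j=1: stock 278.4000 → up 403.6800 (V=141.7400), down 186.5280 (V=75.4120). Price 100.6613; hedge Δ=0.3054, bond B=15.6254.
  t=0,j=0: stock 192.0000 → up 278.4000 (V=100.6613), down 128.6400 (V=93.3431). Price 83.1594; hedge Δ=0.0489, bond B=73.7770.
Self-financing check: at every node Δ·S+B equals the discounted successor values.

(0,0): Delta=0.0489 Bond=73.7770
(1,0): Delta=-1.0000 Bond=221.9831
(1,1): Delta=0.3054 Bond=15.6254
V0=83.1594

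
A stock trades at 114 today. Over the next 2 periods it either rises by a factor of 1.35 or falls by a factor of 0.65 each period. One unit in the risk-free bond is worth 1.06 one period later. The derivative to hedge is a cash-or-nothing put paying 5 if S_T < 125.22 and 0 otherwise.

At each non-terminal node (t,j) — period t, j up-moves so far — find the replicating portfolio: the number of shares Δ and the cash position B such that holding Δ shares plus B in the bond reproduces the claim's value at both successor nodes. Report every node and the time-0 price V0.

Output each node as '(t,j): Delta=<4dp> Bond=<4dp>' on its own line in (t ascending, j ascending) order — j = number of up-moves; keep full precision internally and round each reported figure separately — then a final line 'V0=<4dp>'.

(0,0): Delta=-0.0346 Bond=6.8702
(1,0): Delta=0.0000 Bond=4.7170
(1,1): Delta=-0.0464 Bond=9.0970
V0=2.9234

Risk-neutral probability p* = (R−d)/(u−d) = (1.06−0.65)/(1.35−0.65) = 0.5857.
At expiry t=2: V(2,0)=5.0000, V(2,1)=5.0000, V(2,2)=0.0000
(1,0): S=74.1000. Δ = (V_up−V_dn)/(S_up−S_dn) = (5.0000−5.0000)/(100.0350−48.1650) = 0.0000. V = [p*·5.0000 + (1−p*)·5.0000]/1.06 = 4.7170. B = V − Δ·S = 4.7170.
(1,1): S=153.9000. Δ = (V_up−V_dn)/(S_up−S_dn) = (0.0000−5.0000)/(207.7650−100.0350) = -0.0464. V = [p*·0.0000 + (1−p*)·5.0000]/1.06 = 1.9542. B = V − Δ·S = 9.0970.
(0,0): S=114.0000. Δ = (V_up−V_dn)/(S_up−S_dn) = (1.9542−4.7170)/(153.9000−74.1000) = -0.0346. V = [p*·1.9542 + (1−p*)·4.7170]/1.06 = 2.9234. B = V − Δ·S = 6.8702.
Self-financing check: at every node Δ·S+B equals the discounted successor values.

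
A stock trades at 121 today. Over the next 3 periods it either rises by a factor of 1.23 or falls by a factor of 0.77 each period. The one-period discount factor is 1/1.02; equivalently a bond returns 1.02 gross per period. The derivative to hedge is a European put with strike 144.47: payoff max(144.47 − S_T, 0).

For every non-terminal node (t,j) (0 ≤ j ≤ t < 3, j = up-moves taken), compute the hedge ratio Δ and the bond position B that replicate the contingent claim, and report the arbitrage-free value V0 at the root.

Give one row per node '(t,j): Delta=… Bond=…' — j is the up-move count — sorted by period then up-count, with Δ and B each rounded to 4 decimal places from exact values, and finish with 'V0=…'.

No-arbitrage ⇒ martingale measure with p* = (R−d)/(u−d) = 0.5435.
Terminal values V(3,·): V(3,0)=89.2295, V(3,1)=56.2287, V(3,2)=3.5131, V(3,3)=0.0000
Node (2,0) S=71.7409: V=(p*·56.2287+(1−p*)·89.2295)/1.02=69.8964; Δ=(56.2287−89.2295)/(88.2413−55.2405)=-1.0000; B=V−Δ·S=141.6373
Node (2,1) S=114.5991: V=(p*·3.5131+(1−p*)·56.2287)/1.02=27.0382; Δ=(3.5131−56.2287)/(140.9569−88.2413)=-1.0000; B=V−Δ·S=141.6373
Node (2,2) S=183.0609: V=(p*·0.0000+(1−p*)·3.5131)/1.02=1.5724; Δ=(0.0000−3.5131)/(225.1649−140.9569)=-0.0417; B=V−Δ·S=9.2096
Node (1,0) S=93.1700: V=(p*·27.0382+(1−p*)·69.8964)/1.02=45.6901; Δ=(27.0382−69.8964)/(114.5991−71.7409)=-1.0000; B=V−Δ·S=138.8601
Node (1,1) S=148.8300: V=(p*·1.5724+(1−p*)·27.0382)/1.02=12.9393; Δ=(1.5724−27.0382)/(183.0609−114.5991)=-0.3720; B=V−Δ·S=68.2997
Node (0,0) S=121.0000: V=(p*·12.9393+(1−p*)·45.6901)/1.02=27.3438; Δ=(12.9393−45.6901)/(148.8300−93.1700)=-0.5884; B=V−Δ·S=98.5412
Root portfolio cost Δ·121+B reproduces V0=27.3438.

(0,0): Delta=-0.5884 Bond=98.5412
(1,0): Delta=-1.0000 Bond=138.8601
(1,1): Delta=-0.3720 Bond=68.2997
(2,0): Delta=-1.0000 Bond=141.6373
(2,1): Delta=-1.0000 Bond=141.6373
(2,2): Delta=-0.0417 Bond=9.2096
V0=27.3438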